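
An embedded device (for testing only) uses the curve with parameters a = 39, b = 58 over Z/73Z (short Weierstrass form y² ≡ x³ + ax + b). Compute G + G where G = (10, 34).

tangent at (10, 34): λ = (3·10² + 39)/(2·34) ≡ 47/68. 68⁻¹ ≡ 29 (mod 73) since 68·29 = 1972 ≡ 1, so λ ≡ 47·29 ≡ 49.
  x = λ² - 10 - 10 = 2401 - 20 ≡ 45; y = λ·(10 - 45) - 34 ≡ 3. → (45, 3)

(45, 3)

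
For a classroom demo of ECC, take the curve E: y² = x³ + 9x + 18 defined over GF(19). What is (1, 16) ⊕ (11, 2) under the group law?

(1, 16) + (11, 2). λ = (2 - 16)/(11 - 1) ≡ 5/10 mod 19. 10⁻¹ ≡ 2 (mod 19) since 10·2 = 20 ≡ 1, so λ ≡ 10.
  x = λ² - 1 - 11 = 100 - 12 ≡ 12; y = λ·(1 - 12) - 16 ≡ 7. → (12, 7)

(12, 7)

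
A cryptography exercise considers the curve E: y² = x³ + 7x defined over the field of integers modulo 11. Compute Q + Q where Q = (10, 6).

(3, 9)

tangent at (10, 6): λ = (3·10² + 7)/(2·6) ≡ 10/1. 1⁻¹ ≡ 1 (mod 11), so λ ≡ 10·1 ≡ 10.
  x = λ² - 10 - 10 = 100 - 20 ≡ 3; y = λ·(10 - 3) - 6 ≡ 9. → (3, 9)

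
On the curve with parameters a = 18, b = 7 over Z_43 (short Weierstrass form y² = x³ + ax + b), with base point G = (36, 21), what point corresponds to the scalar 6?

Double-and-add on 6 = (110)₂. Start with G = (36, 21) for the leading 1-bit.
double: tangent at (36, 21): λ = (3·36² + 18)/(2·21) ≡ 36/42. 42⁻¹ ≡ 42 (mod 43) since 42·42 = 1764 ≡ 1, so λ ≡ 36·42 ≡ 7.
  x = λ² - 36 - 36 = 49 - 72 ≡ 20; y = λ·(36 - 20) - 21 ≡ 5. → (20, 5)
add G: (20, 5) + (36, 21). λ = (21 - 5)/(36 - 20) ≡ 16/16 mod 43. 16⁻¹ ≡ 35 (mod 43), so λ ≡ 1.
  x = λ² - 20 - 36 = 1 - 56 ≡ 31; y = λ·(20 - 31) - 5 ≡ 27. → (31, 27)
double: tangent at (31, 27): λ = (3·31² + 18)/(2·27) ≡ 20/11. 11⁻¹ ≡ 4 (mod 43) since 11·4 = 44 ≡ 1, so λ ≡ 20·4 ≡ 37.
  x = λ² - 31 - 31 = 1369 - 62 ≡ 17; y = λ·(31 - 17) - 27 ≡ 18. → (17, 18)

(17, 18)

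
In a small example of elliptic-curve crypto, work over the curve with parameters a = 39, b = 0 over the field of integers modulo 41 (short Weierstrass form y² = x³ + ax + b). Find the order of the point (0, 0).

2P: (0, 0) + (0, 0): same x and y₁ ≡ -y₂, so the sum is O.
2P = O, so the order is 2.

2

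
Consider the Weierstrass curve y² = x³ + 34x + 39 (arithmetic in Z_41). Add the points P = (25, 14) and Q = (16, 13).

(40, 39)

(25, 14) + (16, 13). λ = (13 - 14)/(16 - 25) ≡ 40/32 mod 41. 32⁻¹ ≡ 9 (mod 41), so λ ≡ 32.
  x = λ² - 25 - 16 = 1024 - 41 ≡ 40; y = λ·(25 - 40) - 14 ≡ 39. → (40, 39)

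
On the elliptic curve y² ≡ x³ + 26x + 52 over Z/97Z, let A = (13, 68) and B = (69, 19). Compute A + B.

(13, 68) + (69, 19). λ = (19 - 68)/(69 - 13) ≡ 48/56 mod 97. 56⁻¹ ≡ 26 (mod 97), so λ ≡ 84.
  x = λ² - 13 - 69 = 7056 - 82 ≡ 87; y = λ·(13 - 87) - 68 ≡ 21. → (87, 21)

(87, 21)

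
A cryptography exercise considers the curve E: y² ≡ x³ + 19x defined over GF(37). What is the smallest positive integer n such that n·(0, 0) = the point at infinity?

2P: (0, 0) + (0, 0): same x and y₁ ≡ -y₂, so the sum is the point at infinity.
2P = the point at infinity, so the order is 2.

2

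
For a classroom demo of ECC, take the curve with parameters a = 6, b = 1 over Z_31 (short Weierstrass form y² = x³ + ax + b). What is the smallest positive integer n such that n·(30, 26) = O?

2P: tangent at (30, 26): λ = (3·30² + 6)/(2·26) ≡ 9/21. 21⁻¹ ≡ 3 (mod 31), so λ ≡ 9·3 ≡ 27.
  x = λ² - 30 - 30 = 729 - 60 ≡ 18; y = λ·(30 - 18) - 26 ≡ 19. → (18, 19)
3P: (18, 19) + (30, 26). λ = (26 - 19)/(30 - 18) ≡ 7/12 mod 31. 12⁻¹ ≡ 13 (mod 31), so λ ≡ 29.
  x = λ² - 18 - 30 = 841 - 48 ≡ 18; y = λ·(18 - 18) - 19 ≡ 12. → (18, 12)
4P: (18, 12) + (30, 26). λ = (26 - 12)/(30 - 18) ≡ 14/12 mod 31. 12⁻¹ ≡ 13 (mod 31), so λ ≡ 27.
  x = λ² - 18 - 30 = 729 - 48 ≡ 30; y = λ·(18 - 30) - 12 ≡ 5. → (30, 5)
5P: (30, 5) + (30, 26): same x and y₁ ≡ -y₂, so the sum is O.
5P = O, so the order is 5.

5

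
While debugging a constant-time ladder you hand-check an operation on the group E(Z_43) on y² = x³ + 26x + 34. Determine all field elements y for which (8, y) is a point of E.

18, 25

x³ + 26x + 34 = 754 ≡ 23 (mod 43).
Square roots of 23 mod 43: 18 and 25 (since 18² = 324 ≡ 23).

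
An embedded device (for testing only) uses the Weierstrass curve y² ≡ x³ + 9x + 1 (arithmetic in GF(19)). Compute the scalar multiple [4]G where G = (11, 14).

Double-and-add on 4 = (100)₂. Start with G = (11, 14) for the leading 1-bit.
double: tangent at (11, 14): λ = (3·11² + 9)/(2·14) ≡ 11/9. 9⁻¹ ≡ 17 (mod 19) since 9·17 = 153 ≡ 1, so λ ≡ 11·17 ≡ 16.
  x = λ² - 11 - 11 = 256 - 22 ≡ 6; y = λ·(11 - 6) - 14 ≡ 9. → (6, 9)
double: tangent at (6, 9): λ = (3·6² + 9)/(2·9) ≡ 3/18. 18⁻¹ ≡ 18 (mod 19), so λ ≡ 3·18 ≡ 16.
  x = λ² - 6 - 6 = 256 - 12 ≡ 16; y = λ·(6 - 16) - 9 ≡ 2. → (16, 2)

(16, 2)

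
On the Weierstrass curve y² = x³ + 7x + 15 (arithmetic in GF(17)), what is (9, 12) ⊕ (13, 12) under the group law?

(9, 12) + (13, 12). λ = (12 - 12)/(13 - 9) ≡ 0/4 mod 17. 4⁻¹ ≡ 13 (mod 17) since 4·13 = 52 ≡ 1, so λ ≡ 0.
  x = λ² - 9 - 13 = 0 - 22 ≡ 12; y = λ·(9 - 12) - 12 ≡ 5. → (12, 5)

(12, 5)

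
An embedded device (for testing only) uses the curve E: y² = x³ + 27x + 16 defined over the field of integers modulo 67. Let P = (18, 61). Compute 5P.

Repeated addition: build up to 5P.
2P: tangent at (18, 61): λ = (3·18² + 27)/(2·61) ≡ 61/55. 55⁻¹ ≡ 39 (mod 67), so λ ≡ 61·39 ≡ 34.
  x = λ² - 18 - 18 = 1156 - 36 ≡ 48; y = λ·(18 - 48) - 61 ≡ 58. → (48, 58)
3P: (48, 58) + (18, 61). λ = (61 - 58)/(18 - 48) ≡ 3/37 mod 67. 37⁻¹ ≡ 29 (mod 67), so λ ≡ 20.
  x = λ² - 48 - 18 = 400 - 66 ≡ 66; y = λ·(48 - 66) - 58 ≡ 51. → (66, 51)
4P: (66, 51) + (18, 61). λ = (61 - 51)/(18 - 66) ≡ 10/19 mod 67. 19⁻¹ ≡ 60 (mod 67) since 19·60 = 1140 ≡ 1, so λ ≡ 64.
  x = λ² - 66 - 18 = 4096 - 84 ≡ 59; y = λ·(66 - 59) - 51 ≡ 62. → (59, 62)
5P: (59, 62) + (18, 61). λ = (61 - 62)/(18 - 59) ≡ 66/26 mod 67. 26⁻¹ ≡ 49 (mod 67), so λ ≡ 18.
  x = λ² - 59 - 18 = 324 - 77 ≡ 46; y = λ·(59 - 46) - 62 ≡ 38. → (46, 38)

(46, 38)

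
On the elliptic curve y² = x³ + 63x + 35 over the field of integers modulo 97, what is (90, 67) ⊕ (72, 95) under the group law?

(44, 77)

(90, 67) + (72, 95). λ = (95 - 67)/(72 - 90) ≡ 28/79 mod 97. 79⁻¹ ≡ 70 (mod 97), so λ ≡ 20.
  x = λ² - 90 - 72 = 400 - 162 ≡ 44; y = λ·(90 - 44) - 67 ≡ 77. → (44, 77)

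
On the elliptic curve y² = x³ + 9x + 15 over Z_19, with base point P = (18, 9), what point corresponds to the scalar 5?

Repeated addition: build up to 5P.
2P: tangent at (18, 9): λ = (3·18² + 9)/(2·9) ≡ 12/18. 18⁻¹ ≡ 18 (mod 19), so λ ≡ 12·18 ≡ 7.
  x = λ² - 18 - 18 = 49 - 36 ≡ 13; y = λ·(18 - 13) - 9 ≡ 7. → (13, 7)
3P: (13, 7) + (18, 9). λ = (9 - 7)/(18 - 13) ≡ 2/5 mod 19. 5⁻¹ ≡ 4 (mod 19), so λ ≡ 8.
  x = λ² - 13 - 18 = 64 - 31 ≡ 14; y = λ·(13 - 14) - 7 ≡ 4. → (14, 4)
4P: (14, 4) + (18, 9). λ = (9 - 4)/(18 - 14) ≡ 5/4 mod 19. 4⁻¹ ≡ 5 (mod 19) since 4·5 = 20 ≡ 1, so λ ≡ 6.
  x = λ² - 14 - 18 = 36 - 32 ≡ 4; y = λ·(14 - 4) - 4 ≡ 18. → (4, 18)
5P: (4, 18) + (18, 9). λ = (9 - 18)/(18 - 4) ≡ 10/14 mod 19. 14⁻¹ ≡ 15 (mod 19) since 14·15 = 210 ≡ 1, so λ ≡ 17.
  x = λ² - 4 - 18 = 289 - 22 ≡ 1; y = λ·(4 - 1) - 18 ≡ 14. → (1, 14)

(1, 14)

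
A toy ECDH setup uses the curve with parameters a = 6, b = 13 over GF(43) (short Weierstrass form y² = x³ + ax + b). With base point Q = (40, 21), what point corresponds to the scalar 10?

(3, 31)

Repeated addition: build up to 10Q.
2Q: tangent at (40, 21): λ = (3·40² + 6)/(2·21) ≡ 33/42. 42⁻¹ ≡ 42 (mod 43) since 42·42 = 1764 ≡ 1, so λ ≡ 33·42 ≡ 10.
  x = λ² - 40 - 40 = 100 - 80 ≡ 20; y = λ·(40 - 20) - 21 ≡ 7. → (20, 7)
3Q: (20, 7) + (40, 21). λ = (21 - 7)/(40 - 20) ≡ 14/20 mod 43. 20⁻¹ ≡ 28 (mod 43), so λ ≡ 5.
  x = λ² - 20 - 40 = 25 - 60 ≡ 8; y = λ·(20 - 8) - 7 ≡ 10. → (8, 10)
4Q: (8, 10) + (40, 21). λ = (21 - 10)/(40 - 8) ≡ 11/32 mod 43. 32⁻¹ ≡ 39 (mod 43), so λ ≡ 42.
  x = λ² - 8 - 40 = 1764 - 48 ≡ 39; y = λ·(8 - 39) - 10 ≡ 21. → (39, 21)
5Q: (39, 21) + (40, 21). λ = (21 - 21)/(40 - 39) ≡ 0/1 mod 43. 1⁻¹ ≡ 1 (mod 43) since 1·1 = 1 ≡ 1, so λ ≡ 0.
  x = λ² - 39 - 40 = 0 - 79 ≡ 7; y = λ·(39 - 7) - 21 ≡ 22. → (7, 22)
6Q: (7, 22) + (40, 21). λ = (21 - 22)/(40 - 7) ≡ 42/33 mod 43. 33⁻¹ ≡ 30 (mod 43), so λ ≡ 13.
  x = λ² - 7 - 40 = 169 - 47 ≡ 36; y = λ·(7 - 36) - 22 ≡ 31. → (36, 31)
7Q: (36, 31) + (40, 21). λ = (21 - 31)/(40 - 36) ≡ 33/4 mod 43. 4⁻¹ ≡ 11 (mod 43), so λ ≡ 19.
  x = λ² - 36 - 40 = 361 - 76 ≡ 27; y = λ·(36 - 27) - 31 ≡ 11. → (27, 11)
8Q: (27, 11) + (40, 21). λ = (21 - 11)/(40 - 27) ≡ 10/13 mod 43. 13⁻¹ ≡ 10 (mod 43), so λ ≡ 14.
  x = λ² - 27 - 40 = 196 - 67 ≡ 0; y = λ·(27 - 0) - 11 ≡ 23. → (0, 23)
9Q: (0, 23) + (40, 21). λ = (21 - 23)/(40 - 0) ≡ 41/40 mod 43. 40⁻¹ ≡ 14 (mod 43) since 40·14 = 560 ≡ 1, so λ ≡ 15.
  x = λ² - 0 - 40 = 225 - 40 ≡ 13; y = λ·(0 - 13) - 23 ≡ 40. → (13, 40)
10Q: (13, 40) + (40, 21). λ = (21 - 40)/(40 - 13) ≡ 24/27 mod 43. 27⁻¹ ≡ 8 (mod 43) since 27·8 = 216 ≡ 1, so λ ≡ 20.
  x = λ² - 13 - 40 = 400 - 53 ≡ 3; y = λ·(13 - 3) - 40 ≡ 31. → (3, 31)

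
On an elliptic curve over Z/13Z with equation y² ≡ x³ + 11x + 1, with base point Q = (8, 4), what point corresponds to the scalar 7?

Repeated addition: build up to 7Q.
2Q: tangent at (8, 4): λ = (3·8² + 11)/(2·4) ≡ 8/8. 8⁻¹ ≡ 5 (mod 13), so λ ≡ 8·5 ≡ 1.
  x = λ² - 8 - 8 = 1 - 16 ≡ 11; y = λ·(8 - 11) - 4 ≡ 6. → (11, 6)
3Q: (11, 6) + (8, 4). λ = (4 - 6)/(8 - 11) ≡ 11/10 mod 13. 10⁻¹ ≡ 4 (mod 13) since 10·4 = 40 ≡ 1, so λ ≡ 5.
  x = λ² - 11 - 8 = 25 - 19 ≡ 6; y = λ·(11 - 6) - 6 ≡ 6. → (6, 6)
4Q: (6, 6) + (8, 4). λ = (4 - 6)/(8 - 6) ≡ 11/2 mod 13. 2⁻¹ ≡ 7 (mod 13), so λ ≡ 12.
  x = λ² - 6 - 8 = 144 - 14 ≡ 0; y = λ·(6 - 0) - 6 ≡ 1. → (0, 1)
5Q: (0, 1) + (8, 4). λ = (4 - 1)/(8 - 0) ≡ 3/8 mod 13. 8⁻¹ ≡ 5 (mod 13), so λ ≡ 2.
  x = λ² - 0 - 8 = 4 - 8 ≡ 9; y = λ·(0 - 9) - 1 ≡ 7. → (9, 7)
6Q: (9, 7) + (8, 4). λ = (4 - 7)/(8 - 9) ≡ 10/12 mod 13. 12⁻¹ ≡ 12 (mod 13) since 12·12 = 144 ≡ 1, so λ ≡ 3.
  x = λ² - 9 - 8 = 9 - 17 ≡ 5; y = λ·(9 - 5) - 7 ≡ 5. → (5, 5)
7Q: (5, 5) + (8, 4). λ = (4 - 5)/(8 - 5) ≡ 12/3 mod 13. 3⁻¹ ≡ 9 (mod 13), so λ ≡ 4.
  x = λ² - 5 - 8 = 16 - 13 ≡ 3; y = λ·(5 - 3) - 5 ≡ 3. → (3, 3)

(3, 3)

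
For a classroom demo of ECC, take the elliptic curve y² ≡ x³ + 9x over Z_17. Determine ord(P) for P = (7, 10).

10

2P: tangent at (7, 10): λ = (3·7² + 9)/(2·10) ≡ 3/3. 3⁻¹ ≡ 6 (mod 17) since 3·6 = 18 ≡ 1, so λ ≡ 3·6 ≡ 1.
  x = λ² - 7 - 7 = 1 - 14 ≡ 4; y = λ·(7 - 4) - 10 ≡ 10. → (4, 10)
3P: (4, 10) + (7, 10). λ = (10 - 10)/(7 - 4) ≡ 0/3 mod 17. 3⁻¹ ≡ 6 (mod 17), so λ ≡ 0.
  x = λ² - 4 - 7 = 0 - 11 ≡ 6; y = λ·(4 - 6) - 10 ≡ 7. → (6, 7)
4P: (6, 7) + (7, 10). λ = (10 - 7)/(7 - 6) ≡ 3/1 mod 17. 1⁻¹ ≡ 1 (mod 17), so λ ≡ 3.
  x = λ² - 6 - 7 = 9 - 13 ≡ 13; y = λ·(6 - 13) - 7 ≡ 6. → (13, 6)
5P: (13, 6) + (7, 10). λ = (10 - 6)/(7 - 13) ≡ 4/11 mod 17. 11⁻¹ ≡ 14 (mod 17) since 11·14 = 154 ≡ 1, so λ ≡ 5.
  x = λ² - 13 - 7 = 25 - 20 ≡ 5; y = λ·(13 - 5) - 6 ≡ 0. → (5, 0)
6P: (5, 0) + (7, 10). λ = (10 - 0)/(7 - 5) ≡ 10/2 mod 17. 2⁻¹ ≡ 9 (mod 17) since 2·9 = 18 ≡ 1, so λ ≡ 5.
  x = λ² - 5 - 7 = 25 - 12 ≡ 13; y = λ·(5 - 13) - 0 ≡ 11. → (13, 11)
7P: (13, 11) + (7, 10). λ = (10 - 11)/(7 - 13) ≡ 16/11 mod 17. 11⁻¹ ≡ 14 (mod 17) since 11·14 = 154 ≡ 1, so λ ≡ 3.
  x = λ² - 13 - 7 = 9 - 20 ≡ 6; y = λ·(13 - 6) - 11 ≡ 10. → (6, 10)
8P: (6, 10) + (7, 10). λ = (10 - 10)/(7 - 6) ≡ 0/1 mod 17. 1⁻¹ ≡ 1 (mod 17) since 1·1 = 1 ≡ 1, so λ ≡ 0.
  x = λ² - 6 - 7 = 0 - 13 ≡ 4; y = λ·(6 - 4) - 10 ≡ 7. → (4, 7)
9P: (4, 7) + (7, 10). λ = (10 - 7)/(7 - 4) ≡ 3/3 mod 17. 3⁻¹ ≡ 6 (mod 17) since 3·6 = 18 ≡ 1, so λ ≡ 1.
  x = λ² - 4 - 7 = 1 - 11 ≡ 7; y = λ·(4 - 7) - 7 ≡ 7. → (7, 7)
10P: (7, 7) + (7, 10): same x and y₁ ≡ -y₂, so the sum is O.
10P = O, so the order is 10.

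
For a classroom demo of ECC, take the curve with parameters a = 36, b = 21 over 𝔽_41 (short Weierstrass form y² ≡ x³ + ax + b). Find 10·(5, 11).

(38, 38)

Write G = (5, 11).
Repeated addition: build up to 10G.
2G: tangent at (5, 11): λ = (3·5² + 36)/(2·11) ≡ 29/22. 22⁻¹ ≡ 28 (mod 41), so λ ≡ 29·28 ≡ 33.
  x = λ² - 5 - 5 = 1089 - 10 ≡ 13; y = λ·(5 - 13) - 11 ≡ 12. → (13, 12)
3G: (13, 12) + (5, 11). λ = (11 - 12)/(5 - 13) ≡ 40/33 mod 41. 33⁻¹ ≡ 5 (mod 41), so λ ≡ 36.
  x = λ² - 13 - 5 = 1296 - 18 ≡ 7; y = λ·(13 - 7) - 12 ≡ 40. → (7, 40)
4G: (7, 40) + (5, 11). λ = (11 - 40)/(5 - 7) ≡ 12/39 mod 41. 39⁻¹ ≡ 20 (mod 41) since 39·20 = 780 ≡ 1, so λ ≡ 35.
  x = λ² - 7 - 5 = 1225 - 12 ≡ 24; y = λ·(7 - 24) - 40 ≡ 21. → (24, 21)
5G: (24, 21) + (5, 11). λ = (11 - 21)/(5 - 24) ≡ 31/22 mod 41. 22⁻¹ ≡ 28 (mod 41), so λ ≡ 7.
  x = λ² - 24 - 5 = 49 - 29 ≡ 20; y = λ·(24 - 20) - 21 ≡ 7. → (20, 7)
6G: (20, 7) + (5, 11). λ = (11 - 7)/(5 - 20) ≡ 4/26 mod 41. 26⁻¹ ≡ 30 (mod 41), so λ ≡ 38.
  x = λ² - 20 - 5 = 1444 - 25 ≡ 25; y = λ·(20 - 25) - 7 ≡ 8. → (25, 8)
7G: (25, 8) + (5, 11). λ = (11 - 8)/(5 - 25) ≡ 3/21 mod 41. 21⁻¹ ≡ 2 (mod 41), so λ ≡ 6.
  x = λ² - 25 - 5 = 36 - 30 ≡ 6; y = λ·(25 - 6) - 8 ≡ 24. → (6, 24)
8G: (6, 24) + (5, 11). λ = (11 - 24)/(5 - 6) ≡ 28/40 mod 41. 40⁻¹ ≡ 40 (mod 41) since 40·40 = 1600 ≡ 1, so λ ≡ 13.
  x = λ² - 6 - 5 = 169 - 11 ≡ 35; y = λ·(6 - 35) - 24 ≡ 9. → (35, 9)
9G: (35, 9) + (5, 11). λ = (11 - 9)/(5 - 35) ≡ 2/11 mod 41. 11⁻¹ ≡ 15 (mod 41), so λ ≡ 30.
  x = λ² - 35 - 5 = 900 - 40 ≡ 40; y = λ·(35 - 40) - 9 ≡ 5. → (40, 5)
10G: (40, 5) + (5, 11). λ = (11 - 5)/(5 - 40) ≡ 6/6 mod 41. 6⁻¹ ≡ 7 (mod 41), so λ ≡ 1.
  x = λ² - 40 - 5 = 1 - 45 ≡ 38; y = λ·(40 - 38) - 5 ≡ 38. → (38, 38)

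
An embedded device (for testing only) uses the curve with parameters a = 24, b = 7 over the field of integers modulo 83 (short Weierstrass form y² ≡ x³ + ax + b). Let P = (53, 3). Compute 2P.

(4, 82)

tangent at (53, 3): λ = (3·53² + 24)/(2·3) ≡ 68/6. 6⁻¹ ≡ 14 (mod 83), so λ ≡ 68·14 ≡ 39.
  x = λ² - 53 - 53 = 1521 - 106 ≡ 4; y = λ·(53 - 4) - 3 ≡ 82. → (4, 82)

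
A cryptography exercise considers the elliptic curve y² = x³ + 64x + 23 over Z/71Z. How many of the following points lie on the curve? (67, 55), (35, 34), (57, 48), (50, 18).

0

(67, 55): 55² ≡ 43, rhs ≡ 58 → off.
(35, 34): 34² ≡ 20, rhs ≡ 53 → off.
(57, 48): 48² ≡ 32, rhs ≡ 4 → off.
(50, 18): 18² ≡ 40, rhs ≡ 68 → off.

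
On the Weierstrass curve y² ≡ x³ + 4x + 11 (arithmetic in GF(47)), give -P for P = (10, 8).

(10, 39)

-(10, 8) = (10, -8 mod 47) = (10, 39).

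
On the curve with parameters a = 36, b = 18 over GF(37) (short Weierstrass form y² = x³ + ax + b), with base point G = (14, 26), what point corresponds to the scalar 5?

Double-and-add on 5 = (101)₂. Start with G = (14, 26) for the leading 1-bit.
double: tangent at (14, 26): λ = (3·14² + 36)/(2·26) ≡ 32/15. 15⁻¹ ≡ 5 (mod 37), so λ ≡ 32·5 ≡ 12.
  x = λ² - 14 - 14 = 144 - 28 ≡ 5; y = λ·(14 - 5) - 26 ≡ 8. → (5, 8)
double: tangent at (5, 8): λ = (3·5² + 36)/(2·8) ≡ 0/16. 16⁻¹ ≡ 7 (mod 37), so λ ≡ 0·7 ≡ 0.
  x = λ² - 5 - 5 = 0 - 10 ≡ 27; y = λ·(5 - 27) - 8 ≡ 29. → (27, 29)
add G: (27, 29) + (14, 26). λ = (26 - 29)/(14 - 27) ≡ 34/24 mod 37. 24⁻¹ ≡ 17 (mod 37), so λ ≡ 23.
  x = λ² - 27 - 14 = 529 - 41 ≡ 7; y = λ·(27 - 7) - 29 ≡ 24. → (7, 24)

(7, 24)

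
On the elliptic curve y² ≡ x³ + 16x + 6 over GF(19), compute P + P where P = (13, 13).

(9, 9)

tangent at (13, 13): λ = (3·13² + 16)/(2·13) ≡ 10/7. 7⁻¹ ≡ 11 (mod 19), so λ ≡ 10·11 ≡ 15.
  x = λ² - 13 - 13 = 225 - 26 ≡ 9; y = λ·(13 - 9) - 13 ≡ 9. → (9, 9)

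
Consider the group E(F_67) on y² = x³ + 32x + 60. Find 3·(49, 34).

Write Q = (49, 34).
Repeated addition: build up to 3Q.
2Q: tangent at (49, 34): λ = (3·49² + 32)/(2·34) ≡ 66/1. 1⁻¹ ≡ 1 (mod 67) since 1·1 = 1 ≡ 1, so λ ≡ 66·1 ≡ 66.
  x = λ² - 49 - 49 = 4356 - 98 ≡ 37; y = λ·(49 - 37) - 34 ≡ 21. → (37, 21)
3Q: (37, 21) + (49, 34). λ = (34 - 21)/(49 - 37) ≡ 13/12 mod 67. 12⁻¹ ≡ 28 (mod 67), so λ ≡ 29.
  x = λ² - 37 - 49 = 841 - 86 ≡ 18; y = λ·(37 - 18) - 21 ≡ 61. → (18, 61)

(18, 61)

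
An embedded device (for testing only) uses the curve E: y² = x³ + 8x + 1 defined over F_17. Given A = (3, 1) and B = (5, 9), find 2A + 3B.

First 2A:
Repeated addition: build up to 2A.
2A: tangent at (3, 1): λ = (3·3² + 8)/(2·1) ≡ 1/2. 2⁻¹ ≡ 9 (mod 17), so λ ≡ 1·9 ≡ 9.
  x = λ² - 3 - 3 = 81 - 6 ≡ 7; y = λ·(3 - 7) - 1 ≡ 14. → (7, 14)
2A = (7, 14).
Next 3B:
Repeated addition: build up to 3B.
2B: tangent at (5, 9): λ = (3·5² + 8)/(2·9) ≡ 15/1. 1⁻¹ ≡ 1 (mod 17), so λ ≡ 15·1 ≡ 15.
  x = λ² - 5 - 5 = 225 - 10 ≡ 11; y = λ·(5 - 11) - 9 ≡ 3. → (11, 3)
3B: (11, 3) + (5, 9). λ = (9 - 3)/(5 - 11) ≡ 6/11 mod 17. 11⁻¹ ≡ 14 (mod 17), so λ ≡ 16.
  x = λ² - 11 - 5 = 256 - 16 ≡ 2; y = λ·(11 - 2) - 3 ≡ 5. → (2, 5)
3B = (2, 5).
Finally 2A + 3B:
(7, 14) + (2, 5). λ = (5 - 14)/(2 - 7) ≡ 8/12 mod 17. 12⁻¹ ≡ 10 (mod 17) since 12·10 = 120 ≡ 1, so λ ≡ 12.
  x = λ² - 7 - 2 = 144 - 9 ≡ 16; y = λ·(7 - 16) - 14 ≡ 14. → (16, 14)

(16, 14)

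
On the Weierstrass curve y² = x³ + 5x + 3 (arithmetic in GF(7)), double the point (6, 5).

tangent at (6, 5): λ = (3·6² + 5)/(2·5) ≡ 1/3. 3⁻¹ ≡ 5 (mod 7) since 3·5 = 15 ≡ 1, so λ ≡ 1·5 ≡ 5.
  x = λ² - 6 - 6 = 25 - 12 ≡ 6; y = λ·(6 - 6) - 5 ≡ 2. → (6, 2)

(6, 2)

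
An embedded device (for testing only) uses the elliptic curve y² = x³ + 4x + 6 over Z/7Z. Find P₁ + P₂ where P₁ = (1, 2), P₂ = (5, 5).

(2, 6)

(1, 2) + (5, 5). λ = (5 - 2)/(5 - 1) ≡ 3/4 mod 7. 4⁻¹ ≡ 2 (mod 7), so λ ≡ 6.
  x = λ² - 1 - 5 = 36 - 6 ≡ 2; y = λ·(1 - 2) - 2 ≡ 6. → (2, 6)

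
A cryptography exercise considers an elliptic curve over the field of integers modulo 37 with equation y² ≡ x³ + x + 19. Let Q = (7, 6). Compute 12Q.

Double-and-add on 12 = (1100)₂. Start with Q = (7, 6) for the leading 1-bit.
double: tangent at (7, 6): λ = (3·7² + 1)/(2·6) ≡ 0/12. 12⁻¹ ≡ 34 (mod 37), so λ ≡ 0·34 ≡ 0.
  x = λ² - 7 - 7 = 0 - 14 ≡ 23; y = λ·(7 - 23) - 6 ≡ 31. → (23, 31)
add Q: (23, 31) + (7, 6). λ = (6 - 31)/(7 - 23) ≡ 12/21 mod 37. 21⁻¹ ≡ 30 (mod 37), so λ ≡ 27.
  x = λ² - 23 - 7 = 729 - 30 ≡ 33; y = λ·(23 - 33) - 31 ≡ 32. → (33, 32)
double: tangent at (33, 32): λ = (3·33² + 1)/(2·32) ≡ 12/27. 27⁻¹ ≡ 11 (mod 37), so λ ≡ 12·11 ≡ 21.
  x = λ² - 33 - 33 = 441 - 66 ≡ 5; y = λ·(33 - 5) - 32 ≡ 1. → (5, 1)
double: tangent at (5, 1): λ = (3·5² + 1)/(2·1) ≡ 2/2. 2⁻¹ ≡ 19 (mod 37), so λ ≡ 2·19 ≡ 1.
  x = λ² - 5 - 5 = 1 - 10 ≡ 28; y = λ·(5 - 28) - 1 ≡ 13. → (28, 13)

(28, 13)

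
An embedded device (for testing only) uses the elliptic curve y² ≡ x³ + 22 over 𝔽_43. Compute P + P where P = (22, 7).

tangent at (22, 7): λ = (3·22² + 0)/(2·7) ≡ 33/14. 14⁻¹ ≡ 40 (mod 43), so λ ≡ 33·40 ≡ 30.
  x = λ² - 22 - 22 = 900 - 44 ≡ 39; y = λ·(22 - 39) - 7 ≡ 42. → (39, 42)

(39, 42)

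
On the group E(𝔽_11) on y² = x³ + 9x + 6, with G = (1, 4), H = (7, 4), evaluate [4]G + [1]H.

First 4G:
Double-and-add on 4 = (100)₂. Start with G = (1, 4) for the leading 1-bit.
double: tangent at (1, 4): λ = (3·1² + 9)/(2·4) ≡ 1/8. 8⁻¹ ≡ 7 (mod 11), so λ ≡ 1·7 ≡ 7.
  x = λ² - 1 - 1 = 49 - 2 ≡ 3; y = λ·(1 - 3) - 4 ≡ 4. → (3, 4)
double: tangent at (3, 4): λ = (3·3² + 9)/(2·4) ≡ 3/8. 8⁻¹ ≡ 7 (mod 11), so λ ≡ 3·7 ≡ 10.
  x = λ² - 3 - 3 = 100 - 6 ≡ 6; y = λ·(3 - 6) - 4 ≡ 10. → (6, 10)
4G = (6, 10).
Finally 4G + H:
(6, 10) + (7, 4). λ = (4 - 10)/(7 - 6) ≡ 5/1 mod 11. 1⁻¹ ≡ 1 (mod 11), so λ ≡ 5.
  x = λ² - 6 - 7 = 25 - 13 ≡ 1; y = λ·(6 - 1) - 10 ≡ 4. → (1, 4)

(1, 4)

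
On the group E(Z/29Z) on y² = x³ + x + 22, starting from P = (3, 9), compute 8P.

Repeated addition: build up to 8P.
2P: tangent at (3, 9): λ = (3·3² + 1)/(2·9) ≡ 28/18. 18⁻¹ ≡ 21 (mod 29) since 18·21 = 378 ≡ 1, so λ ≡ 28·21 ≡ 8.
  x = λ² - 3 - 3 = 64 - 6 ≡ 0; y = λ·(3 - 0) - 9 ≡ 15. → (0, 15)
3P: (0, 15) + (3, 9). λ = (9 - 15)/(3 - 0) ≡ 23/3 mod 29. 3⁻¹ ≡ 10 (mod 29) since 3·10 = 30 ≡ 1, so λ ≡ 27.
  x = λ² - 0 - 3 = 729 - 3 ≡ 1; y = λ·(0 - 1) - 15 ≡ 16. → (1, 16)
4P: (1, 16) + (3, 9). λ = (9 - 16)/(3 - 1) ≡ 22/2 mod 29. 2⁻¹ ≡ 15 (mod 29), so λ ≡ 11.
  x = λ² - 1 - 3 = 121 - 4 ≡ 1; y = λ·(1 - 1) - 16 ≡ 13. → (1, 13)
5P: (1, 13) + (3, 9). λ = (9 - 13)/(3 - 1) ≡ 25/2 mod 29. 2⁻¹ ≡ 15 (mod 29), so λ ≡ 27.
  x = λ² - 1 - 3 = 729 - 4 ≡ 0; y = λ·(1 - 0) - 13 ≡ 14. → (0, 14)
6P: (0, 14) + (3, 9). λ = (9 - 14)/(3 - 0) ≡ 24/3 mod 29. 3⁻¹ ≡ 10 (mod 29), so λ ≡ 8.
  x = λ² - 0 - 3 = 64 - 3 ≡ 3; y = λ·(0 - 3) - 14 ≡ 20. → (3, 20)
7P: (3, 20) + (3, 9): same x and y₁ ≡ -y₂, so the sum is 𝒪.
8P: 𝒪 + (3, 9) = (3, 9) (identity).

(3, 9)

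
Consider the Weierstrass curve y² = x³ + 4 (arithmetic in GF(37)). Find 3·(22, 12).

Write Q = (22, 12).
Repeated addition: build up to 3Q.
2Q: tangent at (22, 12): λ = (3·22² + 0)/(2·12) ≡ 9/24. 24⁻¹ ≡ 17 (mod 37) since 24·17 = 408 ≡ 1, so λ ≡ 9·17 ≡ 5.
  x = λ² - 22 - 22 = 25 - 44 ≡ 18; y = λ·(22 - 18) - 12 ≡ 8. → (18, 8)
3Q: (18, 8) + (22, 12). λ = (12 - 8)/(22 - 18) ≡ 4/4 mod 37. 4⁻¹ ≡ 28 (mod 37), so λ ≡ 1.
  x = λ² - 18 - 22 = 1 - 40 ≡ 35; y = λ·(18 - 35) - 8 ≡ 12. → (35, 12)

(35, 12)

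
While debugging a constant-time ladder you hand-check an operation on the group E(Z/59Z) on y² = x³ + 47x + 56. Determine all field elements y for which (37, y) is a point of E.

none

x³ + 47x + 56 = 52448 ≡ 56 (mod 59).
56 is a non-residue mod 59; no y exists.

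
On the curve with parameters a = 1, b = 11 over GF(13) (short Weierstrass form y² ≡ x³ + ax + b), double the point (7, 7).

tangent at (7, 7): λ = (3·7² + 1)/(2·7) ≡ 5/1. 1⁻¹ ≡ 1 (mod 13), so λ ≡ 5·1 ≡ 5.
  x = λ² - 7 - 7 = 25 - 14 ≡ 11; y = λ·(7 - 11) - 7 ≡ 12. → (11, 12)

(11, 12)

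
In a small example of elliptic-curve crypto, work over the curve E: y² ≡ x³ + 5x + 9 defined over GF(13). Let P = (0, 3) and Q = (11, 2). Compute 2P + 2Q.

(3, 5)

First 2P:
Repeated addition: build up to 2P.
2P: tangent at (0, 3): λ = (3·0² + 5)/(2·3) ≡ 5/6. 6⁻¹ ≡ 11 (mod 13), so λ ≡ 5·11 ≡ 3.
  x = λ² - 0 - 0 = 9 - 0 ≡ 9; y = λ·(0 - 9) - 3 ≡ 9. → (9, 9)
2P = (9, 9).
Next 2Q:
Repeated addition: build up to 2Q.
2Q: tangent at (11, 2): λ = (3·11² + 5)/(2·2) ≡ 4/4. 4⁻¹ ≡ 10 (mod 13) since 4·10 = 40 ≡ 1, so λ ≡ 4·10 ≡ 1.
  x = λ² - 11 - 11 = 1 - 22 ≡ 5; y = λ·(11 - 5) - 2 ≡ 4. → (5, 4)
2Q = (5, 4).
Finally 2P + 2Q:
(9, 9) + (5, 4). λ = (4 - 9)/(5 - 9) ≡ 8/9 mod 13. 9⁻¹ ≡ 3 (mod 13), so λ ≡ 11.
  x = λ² - 9 - 5 = 121 - 14 ≡ 3; y = λ·(9 - 3) - 9 ≡ 5. → (3, 5)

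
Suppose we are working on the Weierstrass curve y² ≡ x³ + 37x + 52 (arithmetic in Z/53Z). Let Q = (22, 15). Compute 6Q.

Repeated addition: build up to 6Q.
2Q: tangent at (22, 15): λ = (3·22² + 37)/(2·15) ≡ 5/30. 30⁻¹ ≡ 23 (mod 53), so λ ≡ 5·23 ≡ 9.
  x = λ² - 22 - 22 = 81 - 44 ≡ 37; y = λ·(22 - 37) - 15 ≡ 9. → (37, 9)
3Q: (37, 9) + (22, 15). λ = (15 - 9)/(22 - 37) ≡ 6/38 mod 53. 38⁻¹ ≡ 7 (mod 53) since 38·7 = 266 ≡ 1, so λ ≡ 42.
  x = λ² - 37 - 22 = 1764 - 59 ≡ 9; y = λ·(37 - 9) - 9 ≡ 1. → (9, 1)
4Q: (9, 1) + (22, 15). λ = (15 - 1)/(22 - 9) ≡ 14/13 mod 53. 13⁻¹ ≡ 49 (mod 53), so λ ≡ 50.
  x = λ² - 9 - 22 = 2500 - 31 ≡ 31; y = λ·(9 - 31) - 1 ≡ 12. → (31, 12)
5Q: (31, 12) + (22, 15). λ = (15 - 12)/(22 - 31) ≡ 3/44 mod 53. 44⁻¹ ≡ 47 (mod 53), so λ ≡ 35.
  x = λ² - 31 - 22 = 1225 - 53 ≡ 6; y = λ·(31 - 6) - 12 ≡ 15. → (6, 15)
6Q: (6, 15) + (22, 15). λ = (15 - 15)/(22 - 6) ≡ 0/16 mod 53. 16⁻¹ ≡ 10 (mod 53) since 16·10 = 160 ≡ 1, so λ ≡ 0.
  x = λ² - 6 - 22 = 0 - 28 ≡ 25; y = λ·(6 - 25) - 15 ≡ 38. → (25, 38)

(25, 38)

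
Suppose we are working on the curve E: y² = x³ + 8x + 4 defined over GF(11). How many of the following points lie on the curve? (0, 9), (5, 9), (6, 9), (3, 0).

(0, 9): 9² ≡ 4, rhs ≡ 4 → on.
(5, 9): 9² ≡ 4, rhs ≡ 4 → on.
(6, 9): 9² ≡ 4, rhs ≡ 4 → on.
(3, 0): 0² ≡ 0, rhs ≡ 0 → on.

4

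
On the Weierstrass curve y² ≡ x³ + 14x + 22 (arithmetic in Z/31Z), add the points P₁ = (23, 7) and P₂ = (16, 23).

(20, 26)

(23, 7) + (16, 23). λ = (23 - 7)/(16 - 23) ≡ 16/24 mod 31. 24⁻¹ ≡ 22 (mod 31) since 24·22 = 528 ≡ 1, so λ ≡ 11.
  x = λ² - 23 - 16 = 121 - 39 ≡ 20; y = λ·(23 - 20) - 7 ≡ 26. → (20, 26)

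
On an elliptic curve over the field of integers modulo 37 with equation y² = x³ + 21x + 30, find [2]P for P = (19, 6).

tangent at (19, 6): λ = (3·19² + 21)/(2·6) ≡ 31/12. 12⁻¹ ≡ 34 (mod 37), so λ ≡ 31·34 ≡ 18.
  x = λ² - 19 - 19 = 324 - 38 ≡ 27; y = λ·(19 - 27) - 6 ≡ 35. → (27, 35)

(27, 35)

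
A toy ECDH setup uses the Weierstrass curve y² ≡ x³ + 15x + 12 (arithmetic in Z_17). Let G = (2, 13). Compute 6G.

Double-and-add on 6 = (110)₂. Start with G = (2, 13) for the leading 1-bit.
double: tangent at (2, 13): λ = (3·2² + 15)/(2·13) ≡ 10/9. 9⁻¹ ≡ 2 (mod 17) since 9·2 = 18 ≡ 1, so λ ≡ 10·2 ≡ 3.
  x = λ² - 2 - 2 = 9 - 4 ≡ 5; y = λ·(2 - 5) - 13 ≡ 12. → (5, 12)
add G: (5, 12) + (2, 13). λ = (13 - 12)/(2 - 5) ≡ 1/14 mod 17. 14⁻¹ ≡ 11 (mod 17), so λ ≡ 11.
  x = λ² - 5 - 2 = 121 - 7 ≡ 12; y = λ·(5 - 12) - 12 ≡ 13. → (12, 13)
double: tangent at (12, 13): λ = (3·12² + 15)/(2·13) ≡ 5/9. 9⁻¹ ≡ 2 (mod 17), so λ ≡ 5·2 ≡ 10.
  x = λ² - 12 - 12 = 100 - 24 ≡ 8; y = λ·(12 - 8) - 13 ≡ 10. → (8, 10)

(8, 10)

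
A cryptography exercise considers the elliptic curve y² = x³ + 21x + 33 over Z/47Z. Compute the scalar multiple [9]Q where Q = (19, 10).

Double-and-add on 9 = (1001)₂. Start with Q = (19, 10) for the leading 1-bit.
double: tangent at (19, 10): λ = (3·19² + 21)/(2·10) ≡ 23/20. 20⁻¹ ≡ 40 (mod 47), so λ ≡ 23·40 ≡ 27.
  x = λ² - 19 - 19 = 729 - 38 ≡ 33; y = λ·(19 - 33) - 10 ≡ 35. → (33, 35)
double: tangent at (33, 35): λ = (3·33² + 21)/(2·35) ≡ 45/23. 23⁻¹ ≡ 45 (mod 47), so λ ≡ 45·45 ≡ 4.
  x = λ² - 33 - 33 = 16 - 66 ≡ 44; y = λ·(33 - 44) - 35 ≡ 15. → (44, 15)
double: tangent at (44, 15): λ = (3·44² + 21)/(2·15) ≡ 1/30. 30⁻¹ ≡ 11 (mod 47), so λ ≡ 1·11 ≡ 11.
  x = λ² - 44 - 44 = 121 - 88 ≡ 33; y = λ·(44 - 33) - 15 ≡ 12. → (33, 12)
add Q: (33, 12) + (19, 10). λ = (10 - 12)/(19 - 33) ≡ 45/33 mod 47. 33⁻¹ ≡ 10 (mod 47) since 33·10 = 330 ≡ 1, so λ ≡ 27.
  x = λ² - 33 - 19 = 729 - 52 ≡ 19; y = λ·(33 - 19) - 12 ≡ 37. → (19, 37)

(19, 37)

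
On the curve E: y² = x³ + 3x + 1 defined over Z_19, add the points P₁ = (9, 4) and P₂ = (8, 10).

(9, 4) + (8, 10). λ = (10 - 4)/(8 - 9) ≡ 6/18 mod 19. 18⁻¹ ≡ 18 (mod 19) since 18·18 = 324 ≡ 1, so λ ≡ 13.
  x = λ² - 9 - 8 = 169 - 17 ≡ 0; y = λ·(9 - 0) - 4 ≡ 18. → (0, 18)

(0, 18)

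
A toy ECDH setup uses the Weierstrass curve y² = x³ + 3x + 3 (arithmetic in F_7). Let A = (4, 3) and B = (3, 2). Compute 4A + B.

First 4A:
Repeated addition: build up to 4A.
2A: tangent at (4, 3): λ = (3·4² + 3)/(2·3) ≡ 2/6. 6⁻¹ ≡ 6 (mod 7) since 6·6 = 36 ≡ 1, so λ ≡ 2·6 ≡ 5.
  x = λ² - 4 - 4 = 25 - 8 ≡ 3; y = λ·(4 - 3) - 3 ≡ 2. → (3, 2)
3A: (3, 2) + (4, 3). λ = (3 - 2)/(4 - 3) ≡ 1/1 mod 7. 1⁻¹ ≡ 1 (mod 7) since 1·1 = 1 ≡ 1, so λ ≡ 1.
  x = λ² - 3 - 4 = 1 - 7 ≡ 1; y = λ·(3 - 1) - 2 ≡ 0. → (1, 0)
4A: (1, 0) + (4, 3). λ = (3 - 0)/(4 - 1) ≡ 3/3 mod 7. 3⁻¹ ≡ 5 (mod 7) since 3·5 = 15 ≡ 1, so λ ≡ 1.
  x = λ² - 1 - 4 = 1 - 5 ≡ 3; y = λ·(1 - 3) - 0 ≡ 5. → (3, 5)
4A = (3, 5).
Finally 4A + B:
(3, 5) + (3, 2): same x and y₁ ≡ -y₂, so the sum is the point at infinity.

O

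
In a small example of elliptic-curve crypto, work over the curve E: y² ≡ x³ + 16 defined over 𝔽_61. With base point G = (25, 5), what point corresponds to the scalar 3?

Repeated addition: build up to 3G.
2G: tangent at (25, 5): λ = (3·25² + 0)/(2·5) ≡ 45/10. 10⁻¹ ≡ 55 (mod 61), so λ ≡ 45·55 ≡ 35.
  x = λ² - 25 - 25 = 1225 - 50 ≡ 16; y = λ·(25 - 16) - 5 ≡ 5. → (16, 5)
3G: (16, 5) + (25, 5). λ = (5 - 5)/(25 - 16) ≡ 0/9 mod 61. 9⁻¹ ≡ 34 (mod 61), so λ ≡ 0.
  x = λ² - 16 - 25 = 0 - 41 ≡ 20; y = λ·(16 - 20) - 5 ≡ 56. → (20, 56)

(20, 56)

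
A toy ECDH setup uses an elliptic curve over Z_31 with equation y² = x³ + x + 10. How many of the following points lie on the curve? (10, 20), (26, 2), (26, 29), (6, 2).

(10, 20): 20² ≡ 28, rhs ≡ 28 → on.
(26, 2): 2² ≡ 4, rhs ≡ 4 → on.
(26, 29): 29² ≡ 4, rhs ≡ 4 → on.
(6, 2): 2² ≡ 4, rhs ≡ 15 → off.

3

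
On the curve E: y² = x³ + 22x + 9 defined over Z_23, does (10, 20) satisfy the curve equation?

y² = 20² ≡ 9; x³ + 22x + 9 = 1229 ≡ 10 (mod 23). 9 ≠ 10.

no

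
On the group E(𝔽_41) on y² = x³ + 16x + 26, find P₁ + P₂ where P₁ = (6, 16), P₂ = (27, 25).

(6, 16) + (27, 25). λ = (25 - 16)/(27 - 6) ≡ 9/21 mod 41. 21⁻¹ ≡ 2 (mod 41) since 21·2 = 42 ≡ 1, so λ ≡ 18.
  x = λ² - 6 - 27 = 324 - 33 ≡ 4; y = λ·(6 - 4) - 16 ≡ 20. → (4, 20)

(4, 20)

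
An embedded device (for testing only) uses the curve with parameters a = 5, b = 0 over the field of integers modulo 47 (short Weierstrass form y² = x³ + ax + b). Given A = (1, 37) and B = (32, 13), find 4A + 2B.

(7, 7)

First 4A:
Repeated addition: build up to 4A.
2A: tangent at (1, 37): λ = (3·1² + 5)/(2·37) ≡ 8/27. 27⁻¹ ≡ 7 (mod 47), so λ ≡ 8·7 ≡ 9.
  x = λ² - 1 - 1 = 81 - 2 ≡ 32; y = λ·(1 - 32) - 37 ≡ 13. → (32, 13)
3A: (32, 13) + (1, 37). λ = (37 - 13)/(1 - 32) ≡ 24/16 mod 47. 16⁻¹ ≡ 3 (mod 47) since 16·3 = 48 ≡ 1, so λ ≡ 25.
  x = λ² - 32 - 1 = 625 - 33 ≡ 28; y = λ·(32 - 28) - 13 ≡ 40. → (28, 40)
4A: (28, 40) + (1, 37). λ = (37 - 40)/(1 - 28) ≡ 44/20 mod 47. 20⁻¹ ≡ 40 (mod 47) since 20·40 = 800 ≡ 1, so λ ≡ 21.
  x = λ² - 28 - 1 = 441 - 29 ≡ 36; y = λ·(28 - 36) - 40 ≡ 27. → (36, 27)
4A = (36, 27).
Next 2B:
Repeated addition: build up to 2B.
2B: tangent at (32, 13): λ = (3·32² + 5)/(2·13) ≡ 22/26. 26⁻¹ ≡ 38 (mod 47), so λ ≡ 22·38 ≡ 37.
  x = λ² - 32 - 32 = 1369 - 64 ≡ 36; y = λ·(32 - 36) - 13 ≡ 27. → (36, 27)
2B = (36, 27).
Finally 4A + 2B:
tangent at (36, 27): λ = (3·36² + 5)/(2·27) ≡ 39/7. 7⁻¹ ≡ 27 (mod 47), so λ ≡ 39·27 ≡ 19.
  x = λ² - 36 - 36 = 361 - 72 ≡ 7; y = λ·(36 - 7) - 27 ≡ 7. → (7, 7)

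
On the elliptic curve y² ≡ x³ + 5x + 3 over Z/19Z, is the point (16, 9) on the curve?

y² = 9² ≡ 5; x³ + 5x + 3 = 4179 ≡ 18 (mod 19). 5 ≠ 18.

no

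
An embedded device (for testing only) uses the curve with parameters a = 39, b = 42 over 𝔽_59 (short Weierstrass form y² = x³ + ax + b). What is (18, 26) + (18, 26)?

(52, 55)

tangent at (18, 26): λ = (3·18² + 39)/(2·26) ≡ 8/52. 52⁻¹ ≡ 42 (mod 59), so λ ≡ 8·42 ≡ 41.
  x = λ² - 18 - 18 = 1681 - 36 ≡ 52; y = λ·(18 - 52) - 26 ≡ 55. → (52, 55)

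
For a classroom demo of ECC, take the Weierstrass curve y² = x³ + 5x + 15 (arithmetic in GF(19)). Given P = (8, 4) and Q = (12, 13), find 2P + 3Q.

(4, 17)

First 2P:
Repeated addition: build up to 2P.
2P: tangent at (8, 4): λ = (3·8² + 5)/(2·4) ≡ 7/8. 8⁻¹ ≡ 12 (mod 19) since 8·12 = 96 ≡ 1, so λ ≡ 7·12 ≡ 8.
  x = λ² - 8 - 8 = 64 - 16 ≡ 10; y = λ·(8 - 10) - 4 ≡ 18. → (10, 18)
2P = (10, 18).
Next 3Q:
Repeated addition: build up to 3Q.
2Q: tangent at (12, 13): λ = (3·12² + 5)/(2·13) ≡ 0/7. 7⁻¹ ≡ 11 (mod 19) since 7·11 = 77 ≡ 1, so λ ≡ 0·11 ≡ 0.
  x = λ² - 12 - 12 = 0 - 24 ≡ 14; y = λ·(12 - 14) - 13 ≡ 6. → (14, 6)
3Q: (14, 6) + (12, 13). λ = (13 - 6)/(12 - 14) ≡ 7/17 mod 19. 17⁻¹ ≡ 9 (mod 19) since 17·9 = 153 ≡ 1, so λ ≡ 6.
  x = λ² - 14 - 12 = 36 - 26 ≡ 10; y = λ·(14 - 10) - 6 ≡ 18. → (10, 18)
3Q = (10, 18).
Finally 2P + 3Q:
tangent at (10, 18): λ = (3·10² + 5)/(2·18) ≡ 1/17. 17⁻¹ ≡ 9 (mod 19) since 17·9 = 153 ≡ 1, so λ ≡ 1·9 ≡ 9.
  x = λ² - 10 - 10 = 81 - 20 ≡ 4; y = λ·(10 - 4) - 18 ≡ 17. → (4, 17)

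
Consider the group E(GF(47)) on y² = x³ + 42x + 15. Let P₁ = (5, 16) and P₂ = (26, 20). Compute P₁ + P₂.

(43, 26)

(5, 16) + (26, 20). λ = (20 - 16)/(26 - 5) ≡ 4/21 mod 47. 21⁻¹ ≡ 9 (mod 47), so λ ≡ 36.
  x = λ² - 5 - 26 = 1296 - 31 ≡ 43; y = λ·(5 - 43) - 16 ≡ 26. → (43, 26)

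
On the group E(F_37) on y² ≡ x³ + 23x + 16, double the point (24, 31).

(27, 9)

tangent at (24, 31): λ = (3·24² + 23)/(2·31) ≡ 12/25. 25⁻¹ ≡ 3 (mod 37) since 25·3 = 75 ≡ 1, so λ ≡ 12·3 ≡ 36.
  x = λ² - 24 - 24 = 1296 - 48 ≡ 27; y = λ·(24 - 27) - 31 ≡ 9. → (27, 9)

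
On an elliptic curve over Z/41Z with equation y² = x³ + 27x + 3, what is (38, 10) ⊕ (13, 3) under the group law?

(40, 37)

(38, 10) + (13, 3). λ = (3 - 10)/(13 - 38) ≡ 34/16 mod 41. 16⁻¹ ≡ 18 (mod 41) since 16·18 = 288 ≡ 1, so λ ≡ 38.
  x = λ² - 38 - 13 = 1444 - 51 ≡ 40; y = λ·(38 - 40) - 10 ≡ 37. → (40, 37)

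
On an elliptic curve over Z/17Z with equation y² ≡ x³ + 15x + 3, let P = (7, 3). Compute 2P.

tangent at (7, 3): λ = (3·7² + 15)/(2·3) ≡ 9/6. 6⁻¹ ≡ 3 (mod 17), so λ ≡ 9·3 ≡ 10.
  x = λ² - 7 - 7 = 100 - 14 ≡ 1; y = λ·(7 - 1) - 3 ≡ 6. → (1, 6)

(1, 6)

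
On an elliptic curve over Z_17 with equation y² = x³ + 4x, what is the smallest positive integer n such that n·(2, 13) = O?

4

2P: tangent at (2, 13): λ = (3·2² + 4)/(2·13) ≡ 16/9. 9⁻¹ ≡ 2 (mod 17), so λ ≡ 16·2 ≡ 15.
  x = λ² - 2 - 2 = 225 - 4 ≡ 0; y = λ·(2 - 0) - 13 ≡ 0. → (0, 0)
3P: (0, 0) + (2, 13). λ = (13 - 0)/(2 - 0) ≡ 13/2 mod 17. 2⁻¹ ≡ 9 (mod 17) since 2·9 = 18 ≡ 1, so λ ≡ 15.
  x = λ² - 0 - 2 = 225 - 2 ≡ 2; y = λ·(0 - 2) - 0 ≡ 4. → (2, 4)
4P: (2, 4) + (2, 13): same x and y₁ ≡ -y₂, so the sum is O.
4P = O, so the order is 4.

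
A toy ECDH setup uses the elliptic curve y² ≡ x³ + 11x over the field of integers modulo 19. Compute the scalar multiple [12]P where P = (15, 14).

Double-and-add on 12 = (1100)₂. Start with P = (15, 14) for the leading 1-bit.
double: tangent at (15, 14): λ = (3·15² + 11)/(2·14) ≡ 2/9. 9⁻¹ ≡ 17 (mod 19), so λ ≡ 2·17 ≡ 15.
  x = λ² - 15 - 15 = 225 - 30 ≡ 5; y = λ·(15 - 5) - 14 ≡ 3. → (5, 3)
add P: (5, 3) + (15, 14). λ = (14 - 3)/(15 - 5) ≡ 11/10 mod 19. 10⁻¹ ≡ 2 (mod 19), so λ ≡ 3.
  x = λ² - 5 - 15 = 9 - 20 ≡ 8; y = λ·(5 - 8) - 3 ≡ 7. → (8, 7)
double: tangent at (8, 7): λ = (3·8² + 11)/(2·7) ≡ 13/14. 14⁻¹ ≡ 15 (mod 19), so λ ≡ 13·15 ≡ 5.
  x = λ² - 8 - 8 = 25 - 16 ≡ 9; y = λ·(8 - 9) - 7 ≡ 7. → (9, 7)
double: tangent at (9, 7): λ = (3·9² + 11)/(2·7) ≡ 7/14. 14⁻¹ ≡ 15 (mod 19), so λ ≡ 7·15 ≡ 10.
  x = λ² - 9 - 9 = 100 - 18 ≡ 6; y = λ·(9 - 6) - 7 ≡ 4. → (6, 4)

(6, 4)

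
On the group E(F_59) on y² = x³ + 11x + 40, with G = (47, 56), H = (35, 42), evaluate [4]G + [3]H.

(12, 37)

First 4G:
Repeated addition: build up to 4G.
2G: tangent at (47, 56): λ = (3·47² + 11)/(2·56) ≡ 30/53. 53⁻¹ ≡ 49 (mod 59), so λ ≡ 30·49 ≡ 54.
  x = λ² - 47 - 47 = 2916 - 94 ≡ 49; y = λ·(47 - 49) - 56 ≡ 13. → (49, 13)
3G: (49, 13) + (47, 56). λ = (56 - 13)/(47 - 49) ≡ 43/57 mod 59. 57⁻¹ ≡ 29 (mod 59), so λ ≡ 8.
  x = λ² - 49 - 47 = 64 - 96 ≡ 27; y = λ·(49 - 27) - 13 ≡ 45. → (27, 45)
4G: (27, 45) + (47, 56). λ = (56 - 45)/(47 - 27) ≡ 11/20 mod 59. 20⁻¹ ≡ 3 (mod 59) since 20·3 = 60 ≡ 1, so λ ≡ 33.
  x = λ² - 27 - 47 = 1089 - 74 ≡ 12; y = λ·(27 - 12) - 45 ≡ 37. → (12, 37)
4G = (12, 37).
Next 3H:
Repeated addition: build up to 3H.
2H: tangent at (35, 42): λ = (3·35² + 11)/(2·42) ≡ 28/25. 25⁻¹ ≡ 26 (mod 59) since 25·26 = 650 ≡ 1, so λ ≡ 28·26 ≡ 20.
  x = λ² - 35 - 35 = 400 - 70 ≡ 35; y = λ·(35 - 35) - 42 ≡ 17. → (35, 17)
3H: (35, 17) + (35, 42): same x and y₁ ≡ -y₂, so the sum is O.
3H = O.
Finally 4G + 3H:
(12, 37) + O = (12, 37) (identity).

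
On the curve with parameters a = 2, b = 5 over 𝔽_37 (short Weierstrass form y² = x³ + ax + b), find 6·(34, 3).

Write G = (34, 3).
Repeated addition: build up to 6G.
2G: tangent at (34, 3): λ = (3·34² + 2)/(2·3) ≡ 29/6. 6⁻¹ ≡ 31 (mod 37), so λ ≡ 29·31 ≡ 11.
  x = λ² - 34 - 34 = 121 - 68 ≡ 16; y = λ·(34 - 16) - 3 ≡ 10. → (16, 10)
3G: (16, 10) + (34, 3). λ = (3 - 10)/(34 - 16) ≡ 30/18 mod 37. 18⁻¹ ≡ 35 (mod 37), so λ ≡ 14.
  x = λ² - 16 - 34 = 196 - 50 ≡ 35; y = λ·(16 - 35) - 10 ≡ 20. → (35, 20)
4G: (35, 20) + (34, 3). λ = (3 - 20)/(34 - 35) ≡ 20/36 mod 37. 36⁻¹ ≡ 36 (mod 37), so λ ≡ 17.
  x = λ² - 35 - 34 = 289 - 69 ≡ 35; y = λ·(35 - 35) - 20 ≡ 17. → (35, 17)
5G: (35, 17) + (34, 3). λ = (3 - 17)/(34 - 35) ≡ 23/36 mod 37. 36⁻¹ ≡ 36 (mod 37), so λ ≡ 14.
  x = λ² - 35 - 34 = 196 - 69 ≡ 16; y = λ·(35 - 16) - 17 ≡ 27. → (16, 27)
6G: (16, 27) + (34, 3). λ = (3 - 27)/(34 - 16) ≡ 13/18 mod 37. 18⁻¹ ≡ 35 (mod 37), so λ ≡ 11.
  x = λ² - 16 - 34 = 121 - 50 ≡ 34; y = λ·(16 - 34) - 27 ≡ 34. → (34, 34)

(34, 34)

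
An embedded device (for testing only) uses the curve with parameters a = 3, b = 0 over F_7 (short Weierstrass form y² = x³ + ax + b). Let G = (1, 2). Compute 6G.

Double-and-add on 6 = (110)₂. Start with G = (1, 2) for the leading 1-bit.
double: tangent at (1, 2): λ = (3·1² + 3)/(2·2) ≡ 6/4. 4⁻¹ ≡ 2 (mod 7) since 4·2 = 8 ≡ 1, so λ ≡ 6·2 ≡ 5.
  x = λ² - 1 - 1 = 25 - 2 ≡ 2; y = λ·(1 - 2) - 2 ≡ 0. → (2, 0)
add G: (2, 0) + (1, 2). λ = (2 - 0)/(1 - 2) ≡ 2/6 mod 7. 6⁻¹ ≡ 6 (mod 7) since 6·6 = 36 ≡ 1, so λ ≡ 5.
  x = λ² - 2 - 1 = 25 - 3 ≡ 1; y = λ·(2 - 1) - 0 ≡ 5. → (1, 5)
double: tangent at (1, 5): λ = (3·1² + 3)/(2·5) ≡ 6/3. 3⁻¹ ≡ 5 (mod 7), so λ ≡ 6·5 ≡ 2.
  x = λ² - 1 - 1 = 4 - 2 ≡ 2; y = λ·(1 - 2) - 5 ≡ 0. → (2, 0)

(2, 0)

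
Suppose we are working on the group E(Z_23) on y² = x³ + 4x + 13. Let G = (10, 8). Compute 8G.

Repeated addition: build up to 8G.
2G: tangent at (10, 8): λ = (3·10² + 4)/(2·8) ≡ 5/16. 16⁻¹ ≡ 13 (mod 23) since 16·13 = 208 ≡ 1, so λ ≡ 5·13 ≡ 19.
  x = λ² - 10 - 10 = 361 - 20 ≡ 19; y = λ·(10 - 19) - 8 ≡ 5. → (19, 5)
3G: (19, 5) + (10, 8). λ = (8 - 5)/(10 - 19) ≡ 3/14 mod 23. 14⁻¹ ≡ 5 (mod 23), so λ ≡ 15.
  x = λ² - 19 - 10 = 225 - 29 ≡ 12; y = λ·(19 - 12) - 5 ≡ 8. → (12, 8)
4G: (12, 8) + (10, 8). λ = (8 - 8)/(10 - 12) ≡ 0/21 mod 23. 21⁻¹ ≡ 11 (mod 23) since 21·11 = 231 ≡ 1, so λ ≡ 0.
  x = λ² - 12 - 10 = 0 - 22 ≡ 1; y = λ·(12 - 1) - 8 ≡ 15. → (1, 15)
5G: (1, 15) + (10, 8). λ = (8 - 15)/(10 - 1) ≡ 16/9 mod 23. 9⁻¹ ≡ 18 (mod 23), so λ ≡ 12.
  x = λ² - 1 - 10 = 144 - 11 ≡ 18; y = λ·(1 - 18) - 15 ≡ 11. → (18, 11)
6G: (18, 11) + (10, 8). λ = (8 - 11)/(10 - 18) ≡ 20/15 mod 23. 15⁻¹ ≡ 20 (mod 23) since 15·20 = 300 ≡ 1, so λ ≡ 9.
  x = λ² - 18 - 10 = 81 - 28 ≡ 7; y = λ·(18 - 7) - 11 ≡ 19. → (7, 19)
7G: (7, 19) + (10, 8). λ = (8 - 19)/(10 - 7) ≡ 12/3 mod 23. 3⁻¹ ≡ 8 (mod 23), so λ ≡ 4.
  x = λ² - 7 - 10 = 16 - 17 ≡ 22; y = λ·(7 - 22) - 19 ≡ 13. → (22, 13)
8G: (22, 13) + (10, 8). λ = (8 - 13)/(10 - 22) ≡ 18/11 mod 23. 11⁻¹ ≡ 21 (mod 23), so λ ≡ 10.
  x = λ² - 22 - 10 = 100 - 32 ≡ 22; y = λ·(22 - 22) - 13 ≡ 10. → (22, 10)

(22, 10)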